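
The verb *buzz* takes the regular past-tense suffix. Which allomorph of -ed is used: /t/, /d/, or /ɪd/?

The stem *buzz* ends in a voiced sound other than /d/.
The -ed suffix is realized as /ɪd/ after /t, d/; as /t/ after other voiceless consonants; and as /d/ after other voiced sounds.
So -ed on *buzz* is pronounced /d/.

/d/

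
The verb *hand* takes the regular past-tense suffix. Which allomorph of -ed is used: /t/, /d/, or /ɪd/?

/ɪd/

The stem *hand* ends in /t/ or /d/.
The -ed suffix is realized as /ɪd/ after /t, d/; as /t/ after other voiceless consonants; and as /d/ after other voiced sounds.
So -ed on *hand* is pronounced /ɪd/.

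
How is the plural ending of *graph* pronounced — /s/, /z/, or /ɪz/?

/s/

The stem *graph* ends in a voiceless non-sibilant consonant.
The plural suffix surfaces as /ɪz/ after sibilants, /s/ after other voiceless consonants, and /z/ after other voiced sounds.
So the plural -s on *graph* is pronounced /s/.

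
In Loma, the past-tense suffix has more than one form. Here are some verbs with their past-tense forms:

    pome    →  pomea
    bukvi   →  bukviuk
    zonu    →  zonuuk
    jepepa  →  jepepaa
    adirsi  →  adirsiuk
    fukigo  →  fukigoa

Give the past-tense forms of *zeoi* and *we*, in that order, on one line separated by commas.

Looking at the last vowel of each stem: -uk when the last vowel of the stem is a high vowel (*bukvi*, *zonu*, *adirsi*); -a when the last vowel of the stem is a non-high vowel (*pome*, *jepepa*, *fukigo*).
Since the last vowel of *zeoi* is /i/ (a high vowel), it takes -uk, giving *zeoiuk*.
*we*: last vowel = /e/, a non-high vowel → -a → *wea*.

zeoiuk, wea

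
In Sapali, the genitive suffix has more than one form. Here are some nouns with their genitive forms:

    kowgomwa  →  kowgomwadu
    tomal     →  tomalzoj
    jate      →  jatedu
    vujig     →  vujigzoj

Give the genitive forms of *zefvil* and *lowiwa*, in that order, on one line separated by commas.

zefvilzoj, lowiwadu

The suffix is conditioned by the final sound: -zoj when the stem ends in a consonant (*tomal*, *vujig*); -du when the stem ends in a vowel (*kowgomwa*, *jate*).
*zefvil*: final sound = /l/, a consonant → -zoj → *zefvilzoj*.
Since the final sound of *lowiwa* is /a/ (a vowel), it takes -du, giving *lowiwadu*.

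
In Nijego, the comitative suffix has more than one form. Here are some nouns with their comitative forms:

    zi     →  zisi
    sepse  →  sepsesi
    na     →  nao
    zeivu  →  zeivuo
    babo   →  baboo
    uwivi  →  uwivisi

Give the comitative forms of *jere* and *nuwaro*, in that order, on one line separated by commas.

Looking at the last vowel of each stem: -si when the last vowel of the stem is a front vowel (*zi*, *sepse*, *uwivi*); -o when the last vowel of the stem is a back vowel (*na*, *zeivu*, *babo*).
*jere*: last vowel = /e/, a front vowel → -si → *jeresi*.
*nuwaro* — last vowel /o/ (a back vowel) → -o → *nuwaroo*.

jeresi, nuwaroo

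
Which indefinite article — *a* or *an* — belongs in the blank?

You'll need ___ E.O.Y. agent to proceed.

The indefinite article is chosen by the initial *sound* of the following word, not its spelling.
The initialism *E.O.Y.* is read letter by letter; the first letter, E, is pronounced /iː/, which begins with a vowel sound.
So the article is *an*: You'll need an E.O.Y. agent to proceed.

an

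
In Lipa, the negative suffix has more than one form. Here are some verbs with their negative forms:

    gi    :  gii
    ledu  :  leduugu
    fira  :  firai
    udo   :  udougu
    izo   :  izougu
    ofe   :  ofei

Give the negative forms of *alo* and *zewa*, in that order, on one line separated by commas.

Looking at the last vowel of each stem: -ugu when the last vowel of the stem is a rounded vowel (*ledu*, *udo*, *izo*); -i when the last vowel of the stem is an unrounded vowel (*gi*, *fira*, *ofe*).
Since the last vowel of *alo* is /o/ (a rounded vowel), it takes -ugu, giving *alougu*.
*zewa*: last vowel = /a/, an unrounded vowel → -i → *zewai*.

alougu, zewai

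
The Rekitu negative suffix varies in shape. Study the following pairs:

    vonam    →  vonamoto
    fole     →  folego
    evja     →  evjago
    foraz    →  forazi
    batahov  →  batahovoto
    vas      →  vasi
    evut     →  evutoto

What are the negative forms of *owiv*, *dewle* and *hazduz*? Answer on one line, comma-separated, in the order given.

owivoto, dewlego, hazduzi

The alternation tracks the final sound of the stem — -i when the stem ends in a sibilant (*foraz*, *vas*); -oto when the stem ends in a non-sibilant consonant (*vonam*, *batahov*, *evut*); -go when the stem ends in a vowel (*fole*, *evja*).
Since the final sound of *owiv* is /v/ (a non-sibilant consonant), it takes -oto, giving *owivoto*.
Since the final sound of *dewle* is /e/ (a vowel), it takes -go, giving *dewlego*.
*hazduz* — final sound /z/ (a sibilant) → -i → *hazduzi*.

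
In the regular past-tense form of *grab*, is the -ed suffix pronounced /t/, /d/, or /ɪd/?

/d/

The stem *grab* ends in a voiced sound other than /d/.
The -ed suffix is realized as /ɪd/ after /t, d/; as /t/ after other voiceless consonants; and as /d/ after other voiced sounds.
So -ed on *grab* is pronounced /d/.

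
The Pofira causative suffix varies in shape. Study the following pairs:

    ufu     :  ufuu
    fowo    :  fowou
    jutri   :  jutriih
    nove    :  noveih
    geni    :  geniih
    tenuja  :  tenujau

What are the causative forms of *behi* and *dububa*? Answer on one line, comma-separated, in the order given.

behiih, dububau

The alternation tracks the last vowel of the stem — -ih when the last vowel of the stem is a front vowel (*jutri*, *nove*, *geni*); -u when the last vowel of the stem is a back vowel (*ufu*, *fowo*, *tenuja*).
*behi*: last vowel = /i/, a front vowel → -ih → *behiih*.
*dububa*: last vowel = /a/, a back vowel → -u → *dububau*.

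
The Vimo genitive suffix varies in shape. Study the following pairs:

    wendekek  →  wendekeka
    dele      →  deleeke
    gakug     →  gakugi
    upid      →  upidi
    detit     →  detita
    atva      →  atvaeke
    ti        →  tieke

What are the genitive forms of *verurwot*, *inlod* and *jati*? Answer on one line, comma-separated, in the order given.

Looking at the final sound of each stem: -a when the stem ends in a voiceless consonant (*wendekek*, *detit*); -i when the stem ends in a voiced consonant (*gakug*, *upid*); -eke when the stem ends in a vowel (*dele*, *atva*, *ti*).
*verurwot*: final sound = /t/, a voiceless consonant → -a → *verurwota*.
The final sound of *inlod* is /d/, which is a voiced consonant, so the suffix is -i, giving *inlodi*.
*jati* — final sound /i/ (a vowel) → -eke → *jatieke*.

verurwota, inlodi, jatieke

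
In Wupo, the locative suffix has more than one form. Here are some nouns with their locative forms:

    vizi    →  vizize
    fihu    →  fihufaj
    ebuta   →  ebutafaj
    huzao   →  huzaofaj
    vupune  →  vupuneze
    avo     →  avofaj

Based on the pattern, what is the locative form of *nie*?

The pattern is front/back vowel harmony: -ze when the last vowel of the stem is a front vowel (*vizi*, *vupune*); -faj when the last vowel of the stem is a back vowel (*fihu*, *ebuta*, *huzao*, *avo*).
*nie*: last vowel = /e/, a front vowel → -ze → *nieze*.

nieze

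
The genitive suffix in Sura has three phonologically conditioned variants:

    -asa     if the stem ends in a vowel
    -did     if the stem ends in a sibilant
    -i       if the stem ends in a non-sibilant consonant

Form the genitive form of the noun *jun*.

The final sound of *jun* is /n/, which is a non-sibilant consonant, so the suffix is -i, giving *juni*.

juni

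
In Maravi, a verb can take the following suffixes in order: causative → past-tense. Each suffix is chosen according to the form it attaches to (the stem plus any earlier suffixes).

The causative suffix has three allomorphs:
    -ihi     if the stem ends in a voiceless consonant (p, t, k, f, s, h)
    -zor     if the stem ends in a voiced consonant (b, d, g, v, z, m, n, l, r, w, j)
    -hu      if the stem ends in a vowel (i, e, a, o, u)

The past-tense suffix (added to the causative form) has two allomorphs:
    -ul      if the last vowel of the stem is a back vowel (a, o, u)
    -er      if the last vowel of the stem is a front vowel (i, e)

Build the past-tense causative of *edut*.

edutihier

*edut*: final sound = /t/, a voiceless consonant → -ihi → *edutihi*.
Since the last vowel of the causative form *edutihi* is /i/ (a front vowel), it takes -er, giving *edutihier*.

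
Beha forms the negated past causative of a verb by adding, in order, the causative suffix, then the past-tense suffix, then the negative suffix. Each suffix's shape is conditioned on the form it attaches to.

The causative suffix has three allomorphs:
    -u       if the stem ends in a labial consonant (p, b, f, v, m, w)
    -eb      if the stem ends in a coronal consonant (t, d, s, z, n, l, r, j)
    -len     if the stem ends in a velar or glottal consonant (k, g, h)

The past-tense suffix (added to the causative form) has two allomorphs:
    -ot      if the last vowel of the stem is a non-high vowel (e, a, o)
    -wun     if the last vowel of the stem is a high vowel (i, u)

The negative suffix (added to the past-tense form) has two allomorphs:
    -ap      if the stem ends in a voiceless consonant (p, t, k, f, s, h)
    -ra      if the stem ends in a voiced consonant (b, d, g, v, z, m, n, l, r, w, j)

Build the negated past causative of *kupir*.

*kupir* — final consonant /r/ (coronal) → -eb → *kupireb*.
The last vowel of the causative form *kupireb* is /e/, which is a non-high vowel, so the past-tense suffix is -ot, giving *kupirebot*.
Since the final consonant of the past-tense form *kupirebot* is /t/ (voiceless), it takes -ap, giving *kupirebotap*.

kupirebotap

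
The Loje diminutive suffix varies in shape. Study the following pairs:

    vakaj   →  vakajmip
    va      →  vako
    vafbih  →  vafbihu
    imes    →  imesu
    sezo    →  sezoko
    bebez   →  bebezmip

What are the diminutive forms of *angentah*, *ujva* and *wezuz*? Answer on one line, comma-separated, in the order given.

angentahu, ujvako, wezuzmip

The alternation tracks the final sound of the stem — -u when the stem ends in a voiceless consonant (*vafbih*, *imes*); -mip when the stem ends in a voiced consonant (*vakaj*, *bebez*); -ko when the stem ends in a vowel (*va*, *sezo*).
*angentah*: final sound = /h/, a voiceless consonant → -u → *angentahu*.
*ujva*: final sound = /a/, a vowel → -ko → *ujvako*.
Since the final sound of *wezuz* is /z/ (a voiced consonant), it takes -mip, giving *wezuzmip*.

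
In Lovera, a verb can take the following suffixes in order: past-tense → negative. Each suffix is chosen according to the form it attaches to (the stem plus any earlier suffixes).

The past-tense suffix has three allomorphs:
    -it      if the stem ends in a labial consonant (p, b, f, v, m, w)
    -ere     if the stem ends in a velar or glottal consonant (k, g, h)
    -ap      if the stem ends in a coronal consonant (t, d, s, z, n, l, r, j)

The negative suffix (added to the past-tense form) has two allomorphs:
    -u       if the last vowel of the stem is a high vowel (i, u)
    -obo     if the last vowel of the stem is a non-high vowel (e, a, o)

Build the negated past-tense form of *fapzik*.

fapzikereobo

*fapzik*: final consonant = /k/, velar/glottal → -ere → *fapzikere*.
The past-tense form *fapzikere* — last vowel /e/ (a non-high vowel) → -obo → *fapzikereobo*.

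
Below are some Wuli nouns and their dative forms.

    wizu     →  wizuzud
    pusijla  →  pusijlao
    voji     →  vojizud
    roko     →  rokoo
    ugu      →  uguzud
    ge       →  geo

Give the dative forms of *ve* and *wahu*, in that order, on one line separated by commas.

The pattern is height harmony: -zud when the last vowel of the stem is a high vowel (*wizu*, *voji*, *ugu*); -o when the last vowel of the stem is a non-high vowel (*pusijla*, *roko*, *ge*).
The last vowel of *ve* is /e/, which is a non-high vowel, so the suffix is -o, giving *veo*.
Since the last vowel of *wahu* is /u/ (a high vowel), it takes -zud, giving *wahuzud*.

veo, wahuzud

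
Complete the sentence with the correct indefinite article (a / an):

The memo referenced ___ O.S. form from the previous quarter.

an

The indefinite article is chosen by the initial *sound* of the following word, not its spelling.
The initialism *O.S.* is read letter by letter; the first letter, O, is pronounced /oʊ/, which begins with a vowel sound.
So the article is *an*: The memo referenced an O.S. form from the previous quarter.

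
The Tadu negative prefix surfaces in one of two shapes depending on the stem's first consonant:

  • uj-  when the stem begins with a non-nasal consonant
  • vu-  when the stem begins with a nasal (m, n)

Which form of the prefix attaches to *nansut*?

The first consonant of *nansut* is /n/, which is a nasal, so the prefix is vu-.

vu-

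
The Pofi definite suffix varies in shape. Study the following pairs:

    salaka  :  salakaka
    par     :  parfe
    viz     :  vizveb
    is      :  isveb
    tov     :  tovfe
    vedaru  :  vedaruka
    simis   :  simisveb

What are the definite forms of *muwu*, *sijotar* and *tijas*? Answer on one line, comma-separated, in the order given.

muwuka, sijotarfe, tijasveb

The suffix is conditioned by the final sound: -veb when the stem ends in a sibilant (*viz*, *is*, *simis*); -fe when the stem ends in a non-sibilant consonant (*par*, *tov*); -ka when the stem ends in a vowel (*salaka*, *vedaru*).
Since the final sound of *muwu* is /u/ (a vowel), it takes -ka, giving *muwuka*.
Since the final sound of *sijotar* is /r/ (a non-sibilant consonant), it takes -fe, giving *sijotarfe*.
The final sound of *tijas* is /s/, which is a sibilant, so the suffix is -veb, giving *tijasveb*.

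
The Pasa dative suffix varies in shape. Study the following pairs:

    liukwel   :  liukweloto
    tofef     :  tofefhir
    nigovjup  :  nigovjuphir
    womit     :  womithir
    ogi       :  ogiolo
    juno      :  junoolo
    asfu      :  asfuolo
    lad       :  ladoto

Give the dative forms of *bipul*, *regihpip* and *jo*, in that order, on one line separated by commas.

Looking at the final sound of each stem: -hir when the stem ends in a voiceless consonant (*tofef*, *nigovjup*, *womit*); -oto when the stem ends in a voiced consonant (*liukwel*, *lad*); -olo when the stem ends in a vowel (*ogi*, *juno*, *asfu*).
*bipul* — final sound /l/ (a voiced consonant) → -oto → *bipuloto*.
Since the final sound of *regihpip* is /p/ (a voiceless consonant), it takes -hir, giving *regihpiphir*.
The final sound of *jo* is /o/, which is a vowel, so the suffix is -olo, giving *joolo*.

bipuloto, regihpiphir, joolo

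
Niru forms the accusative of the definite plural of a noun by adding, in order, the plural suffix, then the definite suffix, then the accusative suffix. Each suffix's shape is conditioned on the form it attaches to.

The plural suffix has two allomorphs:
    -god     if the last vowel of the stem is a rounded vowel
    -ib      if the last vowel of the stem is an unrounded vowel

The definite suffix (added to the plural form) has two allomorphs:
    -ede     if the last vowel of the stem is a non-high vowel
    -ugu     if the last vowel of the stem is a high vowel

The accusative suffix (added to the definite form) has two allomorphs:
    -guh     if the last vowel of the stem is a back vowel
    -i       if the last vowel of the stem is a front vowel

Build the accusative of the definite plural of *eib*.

eibibuguguh

*eib* — last vowel /i/ (an unrounded vowel) → -ib → *eibib*.
Since the last vowel of the plural form *eibib* is /i/ (a high vowel), it takes -ugu, giving *eibibugu*.
The definite form *eibibugu*: last vowel = /u/, a back vowel → -guh → *eibibuguguh*.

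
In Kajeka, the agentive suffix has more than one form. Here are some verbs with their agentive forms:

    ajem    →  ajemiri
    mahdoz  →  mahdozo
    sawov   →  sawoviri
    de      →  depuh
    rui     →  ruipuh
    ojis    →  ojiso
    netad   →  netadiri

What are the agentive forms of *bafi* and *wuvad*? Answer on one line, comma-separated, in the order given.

Looking at the final sound of each stem: -o when the stem ends in a sibilant (*mahdoz*, *ojis*); -iri when the stem ends in a non-sibilant consonant (*ajem*, *sawov*, *netad*); -puh when the stem ends in a vowel (*de*, *rui*).
The final sound of *bafi* is /i/, which is a vowel, so the suffix is -puh, giving *bafipuh*.
*wuvad*: final sound = /d/, a non-sibilant consonant → -iri → *wuvadiri*.

bafipuh, wuvadiri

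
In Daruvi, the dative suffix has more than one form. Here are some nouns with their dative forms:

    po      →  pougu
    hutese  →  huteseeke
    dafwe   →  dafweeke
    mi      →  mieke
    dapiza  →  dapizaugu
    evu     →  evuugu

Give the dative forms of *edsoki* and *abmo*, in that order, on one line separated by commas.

The suffix is conditioned by the last vowel: -eke when the last vowel of the stem is a front vowel (*hutese*, *dafwe*, *mi*); -ugu when the last vowel of the stem is a back vowel (*po*, *dapiza*, *evu*).
*edsoki* — last vowel /i/ (a front vowel) → -eke → *edsokieke*.
*abmo*: last vowel = /o/, a back vowel → -ugu → *abmougu*.

edsokieke, abmougu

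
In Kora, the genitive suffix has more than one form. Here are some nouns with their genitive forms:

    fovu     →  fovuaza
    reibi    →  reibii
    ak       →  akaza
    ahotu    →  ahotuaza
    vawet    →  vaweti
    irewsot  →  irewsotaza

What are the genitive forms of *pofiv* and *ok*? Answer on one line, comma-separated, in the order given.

The alternation tracks the last vowel of the stem — -i when the last vowel of the stem is a front vowel (*reibi*, *vawet*); -aza when the last vowel of the stem is a back vowel (*fovu*, *ak*, *ahotu*, *irewsot*).
*pofiv*: last vowel = /i/, a front vowel → -i → *pofivi*.
Since the last vowel of *ok* is /o/ (a back vowel), it takes -aza, giving *okaza*.

pofivi, okaza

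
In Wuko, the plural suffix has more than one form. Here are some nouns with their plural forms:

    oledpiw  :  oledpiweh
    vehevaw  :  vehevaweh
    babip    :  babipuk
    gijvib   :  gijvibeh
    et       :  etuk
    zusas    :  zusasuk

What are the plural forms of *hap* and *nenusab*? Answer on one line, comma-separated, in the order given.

The suffix is conditioned by the final consonant: -uk when the stem ends in a voiceless consonant (*babip*, *et*, *zusas*); -eh when the stem ends in a voiced consonant (*oledpiw*, *vehevaw*, *gijvib*).
*hap*: final consonant = /p/, voiceless → -uk → *hapuk*.
The final consonant of *nenusab* is /b/, which is voiced, so the suffix is -eh, giving *nenusabeh*.

hapuk, nenusabeh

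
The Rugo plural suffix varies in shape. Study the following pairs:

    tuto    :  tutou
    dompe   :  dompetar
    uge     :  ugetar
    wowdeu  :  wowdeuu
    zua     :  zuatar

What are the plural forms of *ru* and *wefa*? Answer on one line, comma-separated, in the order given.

The suffix is conditioned by the last vowel: -u when the last vowel of the stem is a rounded vowel (*tuto*, *wowdeu*); -tar when the last vowel of the stem is an unrounded vowel (*dompe*, *uge*, *zua*).
The last vowel of *ru* is /u/, which is a rounded vowel, so the suffix is -u, giving *ruu*.
*wefa* — last vowel /a/ (an unrounded vowel) → -tar → *wefatar*.

ruu, wefatar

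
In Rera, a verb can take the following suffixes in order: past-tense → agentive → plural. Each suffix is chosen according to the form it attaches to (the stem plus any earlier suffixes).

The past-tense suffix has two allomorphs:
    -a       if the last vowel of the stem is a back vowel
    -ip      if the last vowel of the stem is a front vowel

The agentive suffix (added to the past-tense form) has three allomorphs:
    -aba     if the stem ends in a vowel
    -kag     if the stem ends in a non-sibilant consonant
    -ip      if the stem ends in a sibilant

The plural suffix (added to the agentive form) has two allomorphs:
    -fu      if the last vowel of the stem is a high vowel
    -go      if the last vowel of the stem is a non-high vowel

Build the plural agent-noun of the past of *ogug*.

The last vowel of *ogug* is /u/, which is a back vowel, so the past-tense suffix is -a, giving *oguga*.
The final sound of the past-tense form *oguga* is /a/, which is a vowel, so the agentive suffix is -aba, giving *ogugaaba*.
The agentive form *ogugaaba*: last vowel = /a/, a non-high vowel → -go → *ogugaabago*.

ogugaabago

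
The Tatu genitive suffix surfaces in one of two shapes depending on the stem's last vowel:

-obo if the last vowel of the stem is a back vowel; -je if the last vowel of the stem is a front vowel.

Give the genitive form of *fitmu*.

fitmuobo

*fitmu* — last vowel /u/ (a back vowel) → -obo → *fitmuobo*.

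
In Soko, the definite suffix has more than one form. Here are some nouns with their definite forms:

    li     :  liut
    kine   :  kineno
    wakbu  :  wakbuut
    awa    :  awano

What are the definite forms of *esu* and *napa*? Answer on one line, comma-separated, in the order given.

esuut, napano

The pattern is height harmony: -ut when the last vowel of the stem is a high vowel (*li*, *wakbu*); -no when the last vowel of the stem is a non-high vowel (*kine*, *awa*).
The last vowel of *esu* is /u/, which is a high vowel, so the suffix is -ut, giving *esuut*.
Since the last vowel of *napa* is /a/ (a non-high vowel), it takes -no, giving *napano*.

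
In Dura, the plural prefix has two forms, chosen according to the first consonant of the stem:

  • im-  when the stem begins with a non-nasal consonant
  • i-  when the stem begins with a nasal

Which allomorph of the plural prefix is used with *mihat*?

The first consonant of *mihat* is /m/, which is a nasal, so the prefix is i-.

i-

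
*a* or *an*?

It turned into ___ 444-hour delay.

The indefinite article is chosen by the initial *sound* of the following word, not its spelling.
The number *444* is spoken "four hundred …", beginning with /fɔr/ — a consonant sound.
So the article is *a*: It turned into a 444-hour delay.

a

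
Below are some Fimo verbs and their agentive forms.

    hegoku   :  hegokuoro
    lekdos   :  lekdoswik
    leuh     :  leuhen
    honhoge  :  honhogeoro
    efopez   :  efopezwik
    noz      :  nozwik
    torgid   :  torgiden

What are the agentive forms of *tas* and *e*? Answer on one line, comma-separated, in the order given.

taswik, eoro

The alternation tracks the final sound of the stem — -wik when the stem ends in a sibilant (*lekdos*, *efopez*, *noz*); -en when the stem ends in a non-sibilant consonant (*leuh*, *torgid*); -oro when the stem ends in a vowel (*hegoku*, *honhoge*).
*tas*: final sound = /s/, a sibilant → -wik → *taswik*.
*e*: final sound = /e/, a vowel → -oro → *eoro*.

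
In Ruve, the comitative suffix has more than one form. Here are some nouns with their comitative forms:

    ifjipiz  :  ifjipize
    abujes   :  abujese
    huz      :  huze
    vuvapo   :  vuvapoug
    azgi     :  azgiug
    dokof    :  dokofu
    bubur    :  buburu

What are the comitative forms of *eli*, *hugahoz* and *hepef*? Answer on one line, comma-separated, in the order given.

Looking at the final sound of each stem: -e when the stem ends in a sibilant (*ifjipiz*, *abujes*, *huz*); -u when the stem ends in a non-sibilant consonant (*dokof*, *bubur*); -ug when the stem ends in a vowel (*vuvapo*, *azgi*).
The final sound of *eli* is /i/, which is a vowel, so the suffix is -ug, giving *eliug*.
*hugahoz* — final sound /z/ (a sibilant) → -e → *hugahoze*.
*hepef*: final sound = /f/, a non-sibilant consonant → -u → *hepefu*.

eliug, hugahoze, hepefu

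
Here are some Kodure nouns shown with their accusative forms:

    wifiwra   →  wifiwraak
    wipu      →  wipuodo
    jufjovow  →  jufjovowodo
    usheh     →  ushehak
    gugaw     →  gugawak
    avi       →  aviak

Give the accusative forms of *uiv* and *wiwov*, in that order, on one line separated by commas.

uivak, wiwovodo

The alternation tracks the last vowel of the stem — -odo when the last vowel of the stem is a rounded vowel (*wipu*, *jufjovow*); -ak when the last vowel of the stem is an unrounded vowel (*wifiwra*, *usheh*, *gugaw*, *avi*).
Since the last vowel of *uiv* is /i/ (an unrounded vowel), it takes -ak, giving *uivak*.
The last vowel of *wiwov* is /o/, which is a rounded vowel, so the suffix is -odo, giving *wiwovodo*.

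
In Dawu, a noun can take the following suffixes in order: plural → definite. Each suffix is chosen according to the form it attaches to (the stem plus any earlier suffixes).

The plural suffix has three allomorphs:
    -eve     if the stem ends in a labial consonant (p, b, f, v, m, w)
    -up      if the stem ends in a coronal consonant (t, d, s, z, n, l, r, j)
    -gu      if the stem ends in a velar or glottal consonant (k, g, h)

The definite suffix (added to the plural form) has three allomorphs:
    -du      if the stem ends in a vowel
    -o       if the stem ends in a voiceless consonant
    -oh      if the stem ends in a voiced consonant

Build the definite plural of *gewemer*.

gewemerupo

*gewemer*: final consonant = /r/, coronal → -up → *gewemerup*.
Since the final sound of the plural form *gewemerup* is /p/ (a voiceless consonant), it takes -o, giving *gewemerupo*.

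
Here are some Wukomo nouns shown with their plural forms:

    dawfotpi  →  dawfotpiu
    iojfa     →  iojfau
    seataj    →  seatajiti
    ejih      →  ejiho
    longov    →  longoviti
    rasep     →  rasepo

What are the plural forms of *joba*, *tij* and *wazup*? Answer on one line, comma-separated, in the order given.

Looking at the final sound of each stem: -o when the stem ends in a voiceless consonant (*ejih*, *rasep*); -iti when the stem ends in a voiced consonant (*seataj*, *longov*); -u when the stem ends in a vowel (*dawfotpi*, *iojfa*).
*joba* — final sound /a/ (a vowel) → -u → *jobau*.
Since the final sound of *tij* is /j/ (a voiced consonant), it takes -iti, giving *tijiti*.
Since the final sound of *wazup* is /p/ (a voiceless consonant), it takes -o, giving *wazupo*.

jobau, tijiti, wazupo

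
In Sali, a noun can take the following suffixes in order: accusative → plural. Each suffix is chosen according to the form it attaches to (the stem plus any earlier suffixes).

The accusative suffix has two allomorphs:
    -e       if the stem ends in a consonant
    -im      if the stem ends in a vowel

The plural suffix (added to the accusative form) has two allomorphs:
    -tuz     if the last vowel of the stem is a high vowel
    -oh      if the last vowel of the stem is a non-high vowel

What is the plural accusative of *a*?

aimtuz

*a* — final sound /a/ (a vowel) → -im → *aim*.
The accusative form *aim* — last vowel /i/ (a high vowel) → -tuz → *aimtuz*.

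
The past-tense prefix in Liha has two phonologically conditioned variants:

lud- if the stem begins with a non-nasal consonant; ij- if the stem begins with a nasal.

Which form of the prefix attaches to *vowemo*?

Since the first consonant of *vowemo* is /v/ (non-nasal), it takes lud-.

lud-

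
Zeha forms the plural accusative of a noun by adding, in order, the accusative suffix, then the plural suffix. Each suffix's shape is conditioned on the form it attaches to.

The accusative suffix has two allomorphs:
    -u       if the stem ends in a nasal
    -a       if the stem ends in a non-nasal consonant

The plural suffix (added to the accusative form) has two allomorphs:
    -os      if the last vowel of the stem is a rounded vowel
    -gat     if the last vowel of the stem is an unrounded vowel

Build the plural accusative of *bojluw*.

bojluwagat

*bojluw* — final consonant /w/ (non-nasal) → -a → *bojluwa*.
Since the last vowel of the accusative form *bojluwa* is /a/ (an unrounded vowel), it takes -gat, giving *bojluwagat*.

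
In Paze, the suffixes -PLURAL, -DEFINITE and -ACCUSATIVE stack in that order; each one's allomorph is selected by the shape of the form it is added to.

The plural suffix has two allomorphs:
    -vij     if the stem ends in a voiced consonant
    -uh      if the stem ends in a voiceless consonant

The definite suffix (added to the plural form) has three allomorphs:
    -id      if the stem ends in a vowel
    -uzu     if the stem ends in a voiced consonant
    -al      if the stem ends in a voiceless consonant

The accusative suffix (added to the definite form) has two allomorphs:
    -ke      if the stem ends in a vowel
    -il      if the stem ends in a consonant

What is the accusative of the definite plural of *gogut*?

The final consonant of *gogut* is /t/, which is voiceless, so the plural suffix is -uh, giving *gogutuh*.
The final sound of the plural form *gogutuh* is /h/, which is a voiceless consonant, so the definite suffix is -al, giving *gogutuhal*.
The definite form *gogutuhal*: final sound = /l/, a consonant → -il → *gogutuhalil*.

gogutuhalil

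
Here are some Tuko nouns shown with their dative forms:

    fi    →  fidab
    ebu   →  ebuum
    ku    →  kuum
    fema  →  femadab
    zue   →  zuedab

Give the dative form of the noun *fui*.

fuidab

The suffix is conditioned by the last vowel: -um when the last vowel of the stem is a rounded vowel (*ebu*, *ku*); -dab when the last vowel of the stem is an unrounded vowel (*fi*, *fema*, *zue*).
The last vowel of *fui* is /i/, which is an unrounded vowel, so the suffix is -dab, giving *fuidab*.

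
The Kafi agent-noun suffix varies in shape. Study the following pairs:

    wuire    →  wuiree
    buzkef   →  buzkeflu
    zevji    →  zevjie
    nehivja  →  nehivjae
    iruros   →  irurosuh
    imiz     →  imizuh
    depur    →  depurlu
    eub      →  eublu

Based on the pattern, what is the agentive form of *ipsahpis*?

ipsahpisuh

The alternation tracks the final sound of the stem — -uh when the stem ends in a sibilant (*iruros*, *imiz*); -lu when the stem ends in a non-sibilant consonant (*buzkef*, *depur*, *eub*); -e when the stem ends in a vowel (*wuire*, *zevji*, *nehivja*).
Since the final sound of *ipsahpis* is /s/ (a sibilant), it takes -uh, giving *ipsahpisuh*.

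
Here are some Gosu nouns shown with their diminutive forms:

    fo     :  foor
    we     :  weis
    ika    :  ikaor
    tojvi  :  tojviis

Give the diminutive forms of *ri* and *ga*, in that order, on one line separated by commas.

riis, gaor

Looking at the last vowel of each stem: -is when the last vowel of the stem is a front vowel (*we*, *tojvi*); -or when the last vowel of the stem is a back vowel (*fo*, *ika*).
Since the last vowel of *ri* is /i/ (a front vowel), it takes -is, giving *riis*.
*ga* — last vowel /a/ (a back vowel) → -or → *gaor*.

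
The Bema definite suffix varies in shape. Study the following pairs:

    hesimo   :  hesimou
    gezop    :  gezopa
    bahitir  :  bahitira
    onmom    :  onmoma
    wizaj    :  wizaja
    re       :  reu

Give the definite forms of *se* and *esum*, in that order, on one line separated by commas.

seu, esuma

Looking at the final sound of each stem: -a when the stem ends in a consonant (*gezop*, *bahitir*, *onmom*, *wizaj*); -u when the stem ends in a vowel (*hesimo*, *re*).
Since the final sound of *se* is /e/ (a vowel), it takes -u, giving *seu*.
*esum* — final sound /m/ (a consonant) → -a → *esuma*.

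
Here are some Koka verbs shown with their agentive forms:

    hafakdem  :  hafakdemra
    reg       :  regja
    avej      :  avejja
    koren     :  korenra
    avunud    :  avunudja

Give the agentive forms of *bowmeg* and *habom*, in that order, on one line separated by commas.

bowmegja, habomra

Looking at the final consonant of each stem: -ra when the stem ends in a nasal (*hafakdem*, *koren*); -ja when the stem ends in a non-nasal consonant (*reg*, *avej*, *avunud*).
*bowmeg* — final consonant /g/ (non-nasal) → -ja → *bowmegja*.
Since the final consonant of *habom* is /m/ (a nasal), it takes -ra, giving *habomra*.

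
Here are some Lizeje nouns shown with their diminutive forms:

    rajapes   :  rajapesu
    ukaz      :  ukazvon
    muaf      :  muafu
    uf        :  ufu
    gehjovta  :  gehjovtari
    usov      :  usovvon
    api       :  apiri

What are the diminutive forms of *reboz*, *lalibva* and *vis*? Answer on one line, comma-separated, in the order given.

rebozvon, lalibvari, visu

The suffix is conditioned by the final sound: -u when the stem ends in a voiceless consonant (*rajapes*, *muaf*, *uf*); -von when the stem ends in a voiced consonant (*ukaz*, *usov*); -ri when the stem ends in a vowel (*gehjovta*, *api*).
*reboz*: final sound = /z/, a voiced consonant → -von → *rebozvon*.
Since the final sound of *lalibva* is /a/ (a vowel), it takes -ri, giving *lalibvari*.
*vis*: final sound = /s/, a voiceless consonant → -u → *visu*.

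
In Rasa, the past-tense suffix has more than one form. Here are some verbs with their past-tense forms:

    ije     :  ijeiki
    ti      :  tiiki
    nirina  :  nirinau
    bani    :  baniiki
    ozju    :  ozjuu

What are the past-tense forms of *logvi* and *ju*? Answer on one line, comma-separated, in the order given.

The pattern is front/back vowel harmony: -iki when the last vowel of the stem is a front vowel (*ije*, *ti*, *bani*); -u when the last vowel of the stem is a back vowel (*nirina*, *ozju*).
Since the last vowel of *logvi* is /i/ (a front vowel), it takes -iki, giving *logviiki*.
The last vowel of *ju* is /u/, which is a back vowel, so the suffix is -u, giving *juu*.

logviiki, juu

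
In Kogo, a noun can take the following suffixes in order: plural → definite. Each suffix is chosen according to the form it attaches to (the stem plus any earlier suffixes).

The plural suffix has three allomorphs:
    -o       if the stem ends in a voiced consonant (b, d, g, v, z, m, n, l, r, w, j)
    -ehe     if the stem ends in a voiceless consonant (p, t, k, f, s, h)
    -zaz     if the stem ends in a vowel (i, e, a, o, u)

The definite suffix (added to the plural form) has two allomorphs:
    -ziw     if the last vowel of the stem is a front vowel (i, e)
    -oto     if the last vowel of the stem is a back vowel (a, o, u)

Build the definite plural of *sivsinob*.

sivsinobooto

The final sound of *sivsinob* is /b/, which is a voiced consonant, so the plural suffix is -o, giving *sivsinobo*.
The plural form *sivsinobo* — last vowel /o/ (a back vowel) → -oto → *sivsinobooto*.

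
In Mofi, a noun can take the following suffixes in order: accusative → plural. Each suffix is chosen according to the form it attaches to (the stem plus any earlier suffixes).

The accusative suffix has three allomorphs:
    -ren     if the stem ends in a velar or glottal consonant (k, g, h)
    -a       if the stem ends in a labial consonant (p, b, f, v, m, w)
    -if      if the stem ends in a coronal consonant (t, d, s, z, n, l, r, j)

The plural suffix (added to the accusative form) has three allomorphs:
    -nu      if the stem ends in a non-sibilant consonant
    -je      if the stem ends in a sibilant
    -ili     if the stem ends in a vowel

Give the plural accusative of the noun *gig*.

gigrennu

*gig*: final consonant = /g/, velar/glottal → -ren → *gigren*.
The final sound of the accusative form *gigren* is /n/, which is a non-sibilant consonant, so the plural suffix is -nu, giving *gigrennu*.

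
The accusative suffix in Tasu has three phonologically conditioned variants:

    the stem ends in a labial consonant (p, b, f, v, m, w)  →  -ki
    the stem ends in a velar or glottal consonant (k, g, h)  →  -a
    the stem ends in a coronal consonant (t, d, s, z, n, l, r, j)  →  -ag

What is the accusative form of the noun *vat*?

The final consonant of *vat* is /t/, which is coronal, so the suffix is -ag, giving *vatag*.

vatag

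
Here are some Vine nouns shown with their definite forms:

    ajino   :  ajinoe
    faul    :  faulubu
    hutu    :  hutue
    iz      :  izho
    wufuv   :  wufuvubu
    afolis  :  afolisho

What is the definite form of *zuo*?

zuoe

The alternation tracks the final sound of the stem — -ho when the stem ends in a sibilant (*iz*, *afolis*); -ubu when the stem ends in a non-sibilant consonant (*faul*, *wufuv*); -e when the stem ends in a vowel (*ajino*, *hutu*).
Since the final sound of *zuo* is /o/ (a vowel), it takes -e, giving *zuoe*.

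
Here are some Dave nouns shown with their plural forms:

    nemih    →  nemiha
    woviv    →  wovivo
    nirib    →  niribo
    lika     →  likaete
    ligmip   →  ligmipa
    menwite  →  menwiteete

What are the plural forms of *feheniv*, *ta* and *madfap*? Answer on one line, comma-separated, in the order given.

The suffix is conditioned by the final sound: -a when the stem ends in a voiceless consonant (*nemih*, *ligmip*); -o when the stem ends in a voiced consonant (*woviv*, *nirib*); -ete when the stem ends in a vowel (*lika*, *menwite*).
*feheniv* — final sound /v/ (a voiced consonant) → -o → *fehenivo*.
*ta*: final sound = /a/, a vowel → -ete → *taete*.
The final sound of *madfap* is /p/, which is a voiceless consonant, so the suffix is -a, giving *madfapa*.

fehenivo, taete, madfapa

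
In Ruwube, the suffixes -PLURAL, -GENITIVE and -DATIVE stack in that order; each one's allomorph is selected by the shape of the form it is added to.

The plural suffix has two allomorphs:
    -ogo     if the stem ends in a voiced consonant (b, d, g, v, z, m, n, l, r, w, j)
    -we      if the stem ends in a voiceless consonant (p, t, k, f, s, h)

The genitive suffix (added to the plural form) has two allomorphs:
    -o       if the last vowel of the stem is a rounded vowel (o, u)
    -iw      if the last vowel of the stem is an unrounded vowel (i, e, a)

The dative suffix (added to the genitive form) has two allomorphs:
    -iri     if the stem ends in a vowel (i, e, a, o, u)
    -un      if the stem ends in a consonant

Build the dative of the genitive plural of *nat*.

natweiwun

*nat* — final consonant /t/ (voiceless) → -we → *natwe*.
The last vowel of the plural form *natwe* is /e/, which is an unrounded vowel, so the genitive suffix is -iw, giving *natweiw*.
The genitive form *natweiw*: final sound = /w/, a consonant → -un → *natweiwun*.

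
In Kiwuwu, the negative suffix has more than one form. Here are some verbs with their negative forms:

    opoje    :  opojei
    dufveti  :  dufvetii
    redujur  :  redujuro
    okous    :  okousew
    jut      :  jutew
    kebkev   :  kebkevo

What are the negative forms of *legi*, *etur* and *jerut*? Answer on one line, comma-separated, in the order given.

legii, eturo, jerutew

Looking at the final sound of each stem: -ew when the stem ends in a voiceless consonant (*okous*, *jut*); -o when the stem ends in a voiced consonant (*redujur*, *kebkev*); -i when the stem ends in a vowel (*opoje*, *dufveti*).
*legi* — final sound /i/ (a vowel) → -i → *legii*.
*etur*: final sound = /r/, a voiced consonant → -o → *eturo*.
The final sound of *jerut* is /t/, which is a voiceless consonant, so the suffix is -ew, giving *jerutew*.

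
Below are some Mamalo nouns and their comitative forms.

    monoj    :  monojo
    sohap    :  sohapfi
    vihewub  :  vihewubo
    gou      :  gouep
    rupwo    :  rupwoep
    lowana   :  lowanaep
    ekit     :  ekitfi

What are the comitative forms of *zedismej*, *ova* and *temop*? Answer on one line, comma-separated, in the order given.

zedismejo, ovaep, temopfi

The pattern is voicing of the final sound: -fi when the stem ends in a voiceless consonant (*sohap*, *ekit*); -o when the stem ends in a voiced consonant (*monoj*, *vihewub*); -ep when the stem ends in a vowel (*gou*, *rupwo*, *lowana*).
*zedismej*: final sound = /j/, a voiced consonant → -o → *zedismejo*.
*ova*: final sound = /a/, a vowel → -ep → *ovaep*.
*temop*: final sound = /p/, a voiceless consonant → -fi → *temopfi*.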